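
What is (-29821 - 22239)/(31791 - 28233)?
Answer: -26030/1779 ≈ -14.632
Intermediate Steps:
(-29821 - 22239)/(31791 - 28233) = -52060/3558 = -52060*1/3558 = -26030/1779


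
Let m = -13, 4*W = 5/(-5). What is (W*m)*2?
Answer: 13/2 ≈ 6.5000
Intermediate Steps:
W = -¼ (W = (5/(-5))/4 = (5*(-⅕))/4 = (¼)*(-1) = -¼ ≈ -0.25000)
(W*m)*2 = -¼*(-13)*2 = (13/4)*2 = 13/2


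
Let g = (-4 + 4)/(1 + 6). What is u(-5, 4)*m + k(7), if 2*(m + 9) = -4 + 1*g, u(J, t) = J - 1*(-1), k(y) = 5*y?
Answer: 79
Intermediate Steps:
g = 0 (g = 0/7 = 0*(⅐) = 0)
u(J, t) = 1 + J (u(J, t) = J + 1 = 1 + J)
m = -11 (m = -9 + (-4 + 1*0)/2 = -9 + (-4 + 0)/2 = -9 + (½)*(-4) = -9 - 2 = -11)
u(-5, 4)*m + k(7) = (1 - 5)*(-11) + 5*7 = -4*(-11) + 35 = 44 + 35 = 79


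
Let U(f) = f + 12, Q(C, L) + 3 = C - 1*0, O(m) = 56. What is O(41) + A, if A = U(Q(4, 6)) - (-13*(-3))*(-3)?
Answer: 186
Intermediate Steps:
Q(C, L) = -3 + C (Q(C, L) = -3 + (C - 1*0) = -3 + (C + 0) = -3 + C)
U(f) = 12 + f
A = 130 (A = (12 + (-3 + 4)) - (-13*(-3))*(-3) = (12 + 1) - 39*(-3) = 13 - 1*(-117) = 13 + 117 = 130)
O(41) + A = 56 + 130 = 186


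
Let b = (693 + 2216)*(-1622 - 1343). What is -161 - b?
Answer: 8625024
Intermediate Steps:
b = -8625185 (b = 2909*(-2965) = -8625185)
-161 - b = -161 - 1*(-8625185) = -161 + 8625185 = 8625024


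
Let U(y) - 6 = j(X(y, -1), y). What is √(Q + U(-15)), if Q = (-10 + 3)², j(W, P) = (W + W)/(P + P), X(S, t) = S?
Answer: 2*√14 ≈ 7.4833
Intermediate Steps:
j(W, P) = W/P (j(W, P) = (2*W)/((2*P)) = (2*W)*(1/(2*P)) = W/P)
U(y) = 7 (U(y) = 6 + y/y = 6 + 1 = 7)
Q = 49 (Q = (-7)² = 49)
√(Q + U(-15)) = √(49 + 7) = √56 = 2*√14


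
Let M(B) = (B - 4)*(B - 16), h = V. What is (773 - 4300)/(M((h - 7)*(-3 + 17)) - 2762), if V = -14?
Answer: -3527/89618 ≈ -0.039356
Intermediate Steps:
h = -14
M(B) = (-16 + B)*(-4 + B) (M(B) = (-4 + B)*(-16 + B) = (-16 + B)*(-4 + B))
(773 - 4300)/(M((h - 7)*(-3 + 17)) - 2762) = (773 - 4300)/((64 + ((-14 - 7)*(-3 + 17))² - 20*(-14 - 7)*(-3 + 17)) - 2762) = -3527/((64 + (-21*14)² - (-420)*14) - 2762) = -3527/((64 + (-294)² - 20*(-294)) - 2762) = -3527/((64 + 86436 + 5880) - 2762) = -3527/(92380 - 2762) = -3527/89618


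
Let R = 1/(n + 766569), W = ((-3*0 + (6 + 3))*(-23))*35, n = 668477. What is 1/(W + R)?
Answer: -1435046/10396908269 ≈ -0.00013803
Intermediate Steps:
W = -7245 (W = ((0 + 9)*(-23))*35 = (9*(-23))*35 = -207*35 = -7245)
R = 1/1435046 (R = 1/(668477 + 766569) = 1/1435046 ≈ 6.9684e-7)
1/(W + R) = 1/(-7245 + 1/1435046) = 1/(-10396908269/1435046) = -1435046/10396908269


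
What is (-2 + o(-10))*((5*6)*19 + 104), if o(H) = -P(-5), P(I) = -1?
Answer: -674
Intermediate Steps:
o(H) = 1 (o(H) = -1*(-1) = 1)
(-2 + o(-10))*((5*6)*19 + 104) = (-2 + 1)*((5*6)*19 + 104) = -(30*19 + 104) = -(570 + 104) = -1*674 = -674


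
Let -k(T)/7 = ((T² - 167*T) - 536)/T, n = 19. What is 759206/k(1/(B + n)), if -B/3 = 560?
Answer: -90074369/739252134 ≈ -0.12185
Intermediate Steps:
B = -1680 (B = -3*560 = -1680)
k(T) = -7*(-536 + T² - 167*T)/T (k(T) = -7*((T² - 167*T) - 536)/T = -7*(-536 + T² - 167*T)/T)
759206/k(1/(B + n)) = 759206/(1169 - 7/(-1680 + 19) + 3752/(1/(-1680 + 19))) = 759206/(1169 - 7/(-1661) + 3752/(1/(-1661))) = 759206/(1169 - 7*(-1/1661) + 3752/(-1/1661)) = 759206/(1169 + 7/1661 + 3752*(-1661)) = 759206/(1169 + 7/1661 - 6232072) = 759206/(-10349529876/1661) = 759206*(-1661/10349529876) = -90074369/739252134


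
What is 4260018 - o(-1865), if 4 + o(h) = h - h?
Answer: 4260022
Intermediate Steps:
o(h) = -4 (o(h) = -4 + (h - h) = -4 + 0 = -4)
4260018 - o(-1865) = 4260018 - 1*(-4) = 4260018 + 4 = 4260022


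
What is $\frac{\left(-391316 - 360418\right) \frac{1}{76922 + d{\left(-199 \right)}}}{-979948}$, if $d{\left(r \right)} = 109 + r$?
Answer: $\frac{375867}{37645682368} \approx 9.9843 \cdot 10^{-6}$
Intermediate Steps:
$\frac{\left(-391316 - 360418\right) \frac{1}{76922 + d{\left(-199 \right)}}}{-979948} = \frac{\left(-391316 - 360418\right) \frac{1}{76922 + \left(109 - 199\right)}}{-979948} = - \frac{751734}{76922 - 90} \left(- \frac{1}{979948}\right) = - \frac{751734}{76832} \left(- \frac{1}{979948}\right) = \left(-751734\right) \frac{1}{76832} \left(- \frac{1}{979948}\right) = \left(- \frac{375867}{38416}\right) \left(- \frac{1}{979948}\right) = \frac{375867}{37645682368}$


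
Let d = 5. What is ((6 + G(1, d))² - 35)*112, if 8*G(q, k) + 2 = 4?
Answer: 455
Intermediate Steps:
G(q, k) = ¼ (G(q, k) = -¼ + (⅛)*4 = -¼ + ½ = ¼)
((6 + G(1, d))² - 35)*112 = ((6 + ¼)² - 35)*112 = ((25/4)² - 35)*112 = (625/16 - 35)*112 = (65/16)*112 = 455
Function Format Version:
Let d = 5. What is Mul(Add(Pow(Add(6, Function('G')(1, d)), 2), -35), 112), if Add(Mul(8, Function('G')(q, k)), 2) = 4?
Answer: 455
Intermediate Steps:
Function('G')(q, k) = Rational(1, 4) (Function('G')(q, k) = Add(Rational(-1, 4), Mul(Rational(1, 8), 4)) = Add(Rational(-1, 4), Rational(1, 2)) = Rational(1, 4))
Mul(Add(Pow(Add(6, Function('G')(1, d)), 2), -35), 112) = Mul(Add(Pow(Add(6, Rational(1, 4)), 2), -35), 112) = Mul(Add(Pow(Rational(25, 4), 2), -35), 112) = Mul(Add(Rational(625, 16), -35), 112) = Mul(Rational(65, 16), 112) = 455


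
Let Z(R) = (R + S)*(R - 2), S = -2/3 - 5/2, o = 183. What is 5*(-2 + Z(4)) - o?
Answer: -554/3 ≈ -184.67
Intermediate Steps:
S = -19/6 (S = -2*⅓ - 5*½ = -⅔ - 5/2 = -19/6 ≈ -3.1667)
Z(R) = (-2 + R)*(-19/6 + R) (Z(R) = (R - 19/6)*(R - 2) = (-19/6 + R)*(-2 + R) = (-2 + R)*(-19/6 + R))
5*(-2 + Z(4)) - o = 5*(-2 + (19/3 + 4² - 31/6*4)) - 1*183 = 5*(-2 + (19/3 + 16 - 62/3)) - 183 = 5*(-2 + 5/3) - 183 = 5*(-⅓) - 183 = -5/3 - 183 = -554/3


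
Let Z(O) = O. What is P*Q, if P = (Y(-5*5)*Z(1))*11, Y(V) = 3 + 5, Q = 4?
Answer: 352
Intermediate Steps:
Y(V) = 8
P = 88 (P = (8*1)*11 = 8*11 = 88)
P*Q = 88*4 = 352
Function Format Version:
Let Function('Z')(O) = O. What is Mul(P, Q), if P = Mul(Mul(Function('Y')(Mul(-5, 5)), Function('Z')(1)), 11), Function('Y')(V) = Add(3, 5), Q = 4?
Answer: 352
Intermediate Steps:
Function('Y')(V) = 8
P = 88 (P = Mul(Mul(8, 1), 11) = Mul(8, 11) = 88)
Mul(P, Q) = Mul(88, 4) = 352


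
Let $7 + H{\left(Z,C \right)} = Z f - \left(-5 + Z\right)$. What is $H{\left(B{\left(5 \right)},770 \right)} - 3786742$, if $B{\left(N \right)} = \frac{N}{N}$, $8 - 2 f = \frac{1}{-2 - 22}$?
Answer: $- \frac{181763567}{48} \approx -3.7867 \cdot 10^{6}$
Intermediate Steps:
$f = \frac{193}{48}$ ($f = 4 - \frac{1}{2 \left(-2 - 22\right)} = 4 - \frac{1}{2 \left(-24\right)} = 4 - - \frac{1}{48} = 4 + \frac{1}{48} = \frac{193}{48} \approx 4.0208$)
$B{\left(N \right)} = 1$
$H{\left(Z,C \right)} = -2 + \frac{145 Z}{48}$ ($H{\left(Z,C \right)} = -7 - \left(-5 + Z - Z \frac{193}{48}\right) = -7 + \left(\frac{193 Z}{48} - \left(-5 + Z\right)\right) = -7 + \left(5 + \frac{145 Z}{48}\right) = -2 + \frac{145 Z}{48}$)
$H{\left(B{\left(5 \right)},770 \right)} - 3786742 = \left(-2 + \frac{145}{48} \cdot 1\right) - 3786742 = \left(-2 + \frac{145}{48}\right) - 3786742 = \frac{49}{48} - 3786742 = - \frac{181763567}{48}$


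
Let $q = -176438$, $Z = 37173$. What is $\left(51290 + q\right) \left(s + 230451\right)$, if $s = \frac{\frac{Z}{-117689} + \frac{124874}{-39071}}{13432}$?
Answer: $- \frac{445321436558449770067893}{15440845994002} \approx -2.884 \cdot 10^{10}$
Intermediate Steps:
$s = - \frac{16148682469}{61763383976008}$ ($s = \frac{\frac{37173}{-117689} + \frac{124874}{-39071}}{13432} = \left(37173 \left(- \frac{1}{117689}\right) + 124874 \left(- \frac{1}{39071}\right)\right) \frac{1}{13432} = \left(- \frac{37173}{117689} - \frac{124874}{39071}\right) \frac{1}{13432} = \left(- \frac{16148682469}{4598226919}\right) \frac{1}{13432} = - \frac{16148682469}{61763383976008} \approx -0.00026146$)
$\left(51290 + q\right) \left(s + 230451\right) = \left(51290 - 176438\right) \left(- \frac{16148682469}{61763383976008} + 230451\right) = \left(-125148\right) \frac{14233433584506337139}{61763383976008} = - \frac{445321436558449770067893}{15440845994002}$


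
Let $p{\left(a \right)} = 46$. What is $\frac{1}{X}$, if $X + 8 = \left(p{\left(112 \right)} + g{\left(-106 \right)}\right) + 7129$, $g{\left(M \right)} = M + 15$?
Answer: $\frac{1}{7076} \approx 0.00014132$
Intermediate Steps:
$g{\left(M \right)} = 15 + M$
$X = 7076$ ($X = -8 + \left(\left(46 + \left(15 - 106\right)\right) + 7129\right) = -8 + \left(\left(46 - 91\right) + 7129\right) = -8 + \left(-45 + 7129\right) = -8 + 7084 = 7076$)
$\frac{1}{X} = \frac{1}{7076}$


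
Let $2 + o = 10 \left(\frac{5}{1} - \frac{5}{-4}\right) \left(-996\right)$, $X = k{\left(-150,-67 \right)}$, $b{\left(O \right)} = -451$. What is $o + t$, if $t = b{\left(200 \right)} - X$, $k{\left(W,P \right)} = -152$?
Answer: $-62551$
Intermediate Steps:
$X = -152$
$o = -62252$ ($o = -2 + 10 \left(\frac{5}{1} - \frac{5}{-4}\right) \left(-996\right) = -2 + 10 \left(5 \cdot 1 - - \frac{5}{4}\right) \left(-996\right) = -2 + 10 \left(5 + \frac{5}{4}\right) \left(-996\right) = -2 + 10 \cdot \frac{25}{4} \left(-996\right) = -2 + \frac{125}{2} \left(-996\right) = -2 - 62250 = -62252$)
$t = -299$ ($t = -451 - -152 = -451 + 152 = -299$)
$o + t = -62252 - 299 = -62551$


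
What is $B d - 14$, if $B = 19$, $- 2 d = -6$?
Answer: $43$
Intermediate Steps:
$d = 3$ ($d = \left(- \frac{1}{2}\right) \left(-6\right) = 3$)
$B d - 14 = 19 \cdot 3 - 14 = 57 - 14 = 43$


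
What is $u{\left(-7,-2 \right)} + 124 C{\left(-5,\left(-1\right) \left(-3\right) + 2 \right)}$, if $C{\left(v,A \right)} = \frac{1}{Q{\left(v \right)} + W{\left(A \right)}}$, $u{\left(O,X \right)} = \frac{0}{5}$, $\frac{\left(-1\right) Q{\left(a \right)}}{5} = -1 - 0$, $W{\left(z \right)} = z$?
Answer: $\frac{62}{5} \approx 12.4$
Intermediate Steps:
$Q{\left(a \right)} = 5$ ($Q{\left(a \right)} = - 5 \left(-1 - 0\right) = - 5 \left(-1 + 0\right) = \left(-5\right) \left(-1\right) = 5$)
$u{\left(O,X \right)} = 0$ ($u{\left(O,X \right)} = 0 \cdot \frac{1}{5} = 0$)
$C{\left(v,A \right)} = \frac{1}{5 + A}$
$u{\left(-7,-2 \right)} + 124 C{\left(-5,\left(-1\right) \left(-3\right) + 2 \right)} = 0 + \frac{124}{5 + \left(\left(-1\right) \left(-3\right) + 2\right)} = 0 + \frac{124}{5 + \left(3 + 2\right)} = 0 + \frac{124}{5 + 5} = 0 + \frac{124}{10} = 0 + 124 \cdot \frac{1}{10} = 0 + \frac{62}{5} = \frac{62}{5}$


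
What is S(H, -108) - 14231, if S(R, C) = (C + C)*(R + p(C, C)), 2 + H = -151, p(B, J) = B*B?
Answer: -2500607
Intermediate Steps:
p(B, J) = B**2
H = -153 (H = -2 - 151 = -153)
S(R, C) = 2*C*(R + C**2) (S(R, C) = (C + C)*(R + C**2) = (2*C)*(R + C**2) = 2*C*(R + C**2))
S(H, -108) - 14231 = 2*(-108)*(-153 + (-108)**2) - 14231 = 2*(-108)*(-153 + 11664) - 14231 = 2*(-108)*11511 - 14231 = -2486376 - 14231 = -2500607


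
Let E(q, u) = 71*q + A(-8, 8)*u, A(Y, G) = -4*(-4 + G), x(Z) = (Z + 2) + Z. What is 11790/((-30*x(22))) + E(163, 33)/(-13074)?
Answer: -1411538/150351 ≈ -9.3883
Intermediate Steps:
x(Z) = 2 + 2*Z (x(Z) = (2 + Z) + Z = 2 + 2*Z)
A(Y, G) = 16 - 4*G
E(q, u) = -16*u + 71*q (E(q, u) = 71*q + (16 - 4*8)*u = 71*q + (16 - 32)*u = 71*q - 16*u = -16*u + 71*q)
11790/((-30*x(22))) + E(163, 33)/(-13074) = 11790/((-30*(2 + 2*22))) + (-16*33 + 71*163)/(-13074) = 11790/((-30*(2 + 44))) + (-528 + 11573)*(-1/13074) = 11790/((-30*46)) + 11045*(-1/13074) = 11790/(-1380) - 11045/13074 = 11790*(-1/1380) - 11045/13074 = -393/46 - 11045/13074 = -1411538/150351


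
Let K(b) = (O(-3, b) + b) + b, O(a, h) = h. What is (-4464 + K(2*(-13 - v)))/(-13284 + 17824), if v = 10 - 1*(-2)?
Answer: -2307/2270 ≈ -1.0163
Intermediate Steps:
v = 12 (v = 10 + 2 = 12)
K(b) = 3*b (K(b) = (b + b) + b = 2*b + b = 3*b)
(-4464 + K(2*(-13 - v)))/(-13284 + 17824) = (-4464 + 3*(2*(-13 - 1*12)))/(-13284 + 17824) = (-4464 + 3*(2*(-13 - 12)))/4540 = (-4464 + 3*(2*(-25)))*(1/4540) = (-4464 + 3*(-50))*(1/4540) = (-4464 - 150)*(1/4540) = -4614*1/4540 = -2307/2270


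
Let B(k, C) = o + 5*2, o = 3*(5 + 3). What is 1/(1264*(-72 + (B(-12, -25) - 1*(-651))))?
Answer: 1/774832 ≈ 1.2906e-6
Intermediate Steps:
o = 24 (o = 3*8 = 24)
B(k, C) = 34 (B(k, C) = 24 + 5*2 = 24 + 10 = 34)
1/(1264*(-72 + (B(-12, -25) - 1*(-651)))) = 1/(1264*(-72 + (34 - 1*(-651)))) = 1/(1264*(-72 + (34 + 651))) = 1/(1264*(-72 + 685)) = 1/(1264*613) = 1/774832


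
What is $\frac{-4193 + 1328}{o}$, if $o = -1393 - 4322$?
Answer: $\frac{191}{381} \approx 0.50131$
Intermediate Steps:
$o = -5715$
$\frac{-4193 + 1328}{o} = \frac{-4193 + 1328}{-5715} = \left(-2865\right) \left(- \frac{1}{5715}\right) = \frac{191}{381}$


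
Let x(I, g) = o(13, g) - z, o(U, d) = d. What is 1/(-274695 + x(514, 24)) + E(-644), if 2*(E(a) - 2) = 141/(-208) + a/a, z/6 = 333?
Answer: 248725015/115094304 ≈ 2.1611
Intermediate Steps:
z = 1998 (z = 6*333 = 1998)
x(I, g) = -1998 + g (x(I, g) = g - 1*1998 = g - 1998 = -1998 + g)
E(a) = 899/416 (E(a) = 2 + (141/(-208) + a/a)/2 = 2 + (141*(-1/208) + 1)/2 = 2 + (-141/208 + 1)/2 = 2 + (½)*(67/208) = 2 + 67/416 = 899/416)
1/(-274695 + x(514, 24)) + E(-644) = 1/(-274695 + (-1998 + 24)) + 899/416 = 1/(-274695 - 1974) + 899/416 = 1/(-276669) + 899/416 = -1/276669 + 899/416 = 248725015/115094304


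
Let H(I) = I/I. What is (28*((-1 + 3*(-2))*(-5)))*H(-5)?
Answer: 980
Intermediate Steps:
H(I) = 1
(28*((-1 + 3*(-2))*(-5)))*H(-5) = (28*((-1 + 3*(-2))*(-5)))*1 = (28*((-1 - 6)*(-5)))*1 = (28*(-7*(-5)))*1 = (28*35)*1 = 980*1 = 980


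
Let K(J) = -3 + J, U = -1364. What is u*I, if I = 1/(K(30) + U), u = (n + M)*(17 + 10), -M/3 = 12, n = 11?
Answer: 675/1337 ≈ 0.50486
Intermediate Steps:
M = -36 (M = -3*12 = -36)
u = -675 (u = (11 - 36)*(17 + 10) = -25*27 = -675)
I = -1/1337 (I = 1/((-3 + 30) - 1364) = 1/(27 - 1364) = 1/(-1337) = -1/1337 ≈ -0.00074794)
u*I = -675*(-1/1337) = 675/1337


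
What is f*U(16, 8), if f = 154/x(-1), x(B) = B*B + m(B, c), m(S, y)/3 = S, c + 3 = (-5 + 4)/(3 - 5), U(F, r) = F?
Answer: -1232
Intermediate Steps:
c = -5/2 (c = -3 + (-5 + 4)/(3 - 5) = -3 - 1/(-2) = -3 - 1*(-½) = -3 + ½ = -5/2 ≈ -2.5000)
m(S, y) = 3*S
x(B) = B² + 3*B (x(B) = B*B + 3*B = B² + 3*B)
f = -77 (f = 154/((-(3 - 1))) = 154/((-1*2)) = 154/(-2) = 154*(-½) = -77)
f*U(16, 8) = -77*16 = -1232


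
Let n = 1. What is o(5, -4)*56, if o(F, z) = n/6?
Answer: 28/3 ≈ 9.3333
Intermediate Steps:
o(F, z) = ⅙ (o(F, z) = 1/6 = 1*(⅙) = ⅙)
o(5, -4)*56 = (⅙)*56 = 28/3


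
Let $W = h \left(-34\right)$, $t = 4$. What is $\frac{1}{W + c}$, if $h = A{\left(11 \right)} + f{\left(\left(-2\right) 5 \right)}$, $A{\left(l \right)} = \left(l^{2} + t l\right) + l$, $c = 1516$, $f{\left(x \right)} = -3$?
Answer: $- \frac{1}{4366} \approx -0.00022904$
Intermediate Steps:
$A{\left(l \right)} = l^{2} + 5 l$ ($A{\left(l \right)} = \left(l^{2} + 4 l\right) + l = l^{2} + 5 l$)
$h = 173$ ($h = 11 \left(5 + 11\right) - 3 = 11 \cdot 16 - 3 = 176 - 3 = 173$)
$W = -5882$ ($W = 173 \left(-34\right) = -5882$)
$\frac{1}{W + c} = \frac{1}{-5882 + 1516} = \frac{1}{-4366} = - \frac{1}{4366}$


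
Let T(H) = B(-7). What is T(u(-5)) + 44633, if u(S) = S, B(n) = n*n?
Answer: 44682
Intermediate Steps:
B(n) = n**2
T(H) = 49 (T(H) = (-7)**2 = 49)
T(u(-5)) + 44633 = 49 + 44633 = 44682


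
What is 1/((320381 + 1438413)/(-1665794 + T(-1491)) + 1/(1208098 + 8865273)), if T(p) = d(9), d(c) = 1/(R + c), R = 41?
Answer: -839008038505329/885849140439001 ≈ -0.94712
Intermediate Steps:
d(c) = 1/(41 + c)
T(p) = 1/50 (T(p) = 1/(41 + 9) = 1/50)
1/((320381 + 1438413)/(-1665794 + T(-1491)) + 1/(1208098 + 8865273)) = 1/((320381 + 1438413)/(-1665794 + 1/50) + 1/(1208098 + 8865273)) = 1/(1758794/(-83289699/50) + 1/10073371) = 1/(1758794*(-50/83289699) + 1/10073371) = 1/(-87939700/83289699 + 1/10073371) = 1/(-885849140439001/839008038505329) = -839008038505329/885849140439001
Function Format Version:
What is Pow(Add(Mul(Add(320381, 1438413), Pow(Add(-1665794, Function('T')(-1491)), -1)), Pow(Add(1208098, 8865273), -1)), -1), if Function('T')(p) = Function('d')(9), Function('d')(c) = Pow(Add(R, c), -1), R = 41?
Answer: Rational(-839008038505329, 885849140439001) ≈ -0.94712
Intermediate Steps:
Function('d')(c) = Pow(Add(41, c), -1)
Function('T')(p) = Rational(1, 50) (Function('T')(p) = Pow(Add(41, 9), -1) = Pow(50, -1) = Rational(1, 50))
Pow(Add(Mul(Add(320381, 1438413), Pow(Add(-1665794, Function('T')(-1491)), -1)), Pow(Add(1208098, 8865273), -1)), -1) = Pow(Add(Mul(Add(320381, 1438413), Pow(Add(-1665794, Rational(1, 50)), -1)), Pow(Add(1208098, 8865273), -1)), -1) = Pow(Add(Mul(1758794, Pow(Rational(-83289699, 50), -1)), Pow(10073371, -1)), -1) = Pow(Add(Mul(1758794, Rational(-50, 83289699)), Rational(1, 10073371)), -1) = Pow(Add(Rational(-87939700, 83289699), Rational(1, 10073371)), -1) = Pow(Rational(-885849140439001, 839008038505329), -1) = Rational(-839008038505329, 885849140439001)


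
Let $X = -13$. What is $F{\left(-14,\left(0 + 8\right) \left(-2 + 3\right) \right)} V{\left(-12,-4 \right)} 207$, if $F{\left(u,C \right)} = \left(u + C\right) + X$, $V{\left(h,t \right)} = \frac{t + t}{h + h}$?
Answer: $-1311$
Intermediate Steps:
$V{\left(h,t \right)} = \frac{t}{h}$ ($V{\left(h,t \right)} = \frac{2 t}{2 h} = 2 t \frac{1}{2 h} = \frac{t}{h}$)
$F{\left(u,C \right)} = -13 + C + u$ ($F{\left(u,C \right)} = \left(u + C\right) - 13 = \left(C + u\right) - 13 = -13 + C + u$)
$F{\left(-14,\left(0 + 8\right) \left(-2 + 3\right) \right)} V{\left(-12,-4 \right)} 207 = \left(-13 + \left(0 + 8\right) \left(-2 + 3\right) - 14\right) \left(- \frac{4}{-12}\right) 207 = \left(-13 + 8 \cdot 1 - 14\right) \left(\left(-4\right) \left(- \frac{1}{12}\right)\right) 207 = \left(-13 + 8 - 14\right) \frac{1}{3} \cdot 207 = \left(-19\right) \frac{1}{3} \cdot 207 = \left(- \frac{19}{3}\right) 207 = -1311$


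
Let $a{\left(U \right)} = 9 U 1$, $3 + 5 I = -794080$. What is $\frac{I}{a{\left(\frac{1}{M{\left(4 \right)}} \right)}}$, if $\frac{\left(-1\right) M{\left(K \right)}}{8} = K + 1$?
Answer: $\frac{6352664}{9} \approx 7.0585 \cdot 10^{5}$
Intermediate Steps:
$I = - \frac{794083}{5}$ ($I = - \frac{3}{5} + \frac{1}{5} \left(-794080\right) = - \frac{3}{5} - 158816 = - \frac{794083}{5} \approx -1.5882 \cdot 10^{5}$)
$M{\left(K \right)} = -8 - 8 K$ ($M{\left(K \right)} = - 8 \left(K + 1\right) = - 8 \left(1 + K\right) = -8 - 8 K$)
$a{\left(U \right)} = 9 U$
$\frac{I}{a{\left(\frac{1}{M{\left(4 \right)}} \right)}} = - \frac{794083}{5 \frac{9}{-8 - 32}} = - \frac{794083}{5 \frac{9}{-40}} = - \frac{794083}{5 \cdot 9 \left(- \frac{1}{40}\right)} = - \frac{794083}{5 \left(- \frac{9}{40}\right)} = \left(- \frac{794083}{5}\right) \left(- \frac{40}{9}\right) = \frac{6352664}{9}$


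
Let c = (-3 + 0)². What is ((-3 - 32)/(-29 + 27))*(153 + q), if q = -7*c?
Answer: 1575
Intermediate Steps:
c = 9 (c = (-3)² = 9)
q = -63 (q = -7*9 = -63)
((-3 - 32)/(-29 + 27))*(153 + q) = ((-3 - 32)/(-29 + 27))*(153 - 63) = -35/(-2)*90 = -35*(-½)*90 = (35/2)*90 = 1575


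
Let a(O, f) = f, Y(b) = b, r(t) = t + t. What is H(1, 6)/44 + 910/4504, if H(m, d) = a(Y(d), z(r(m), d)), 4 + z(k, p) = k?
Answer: 3879/24772 ≈ 0.15659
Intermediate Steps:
r(t) = 2*t
z(k, p) = -4 + k
H(m, d) = -4 + 2*m
H(1, 6)/44 + 910/4504 = (-4 + 2*1)/44 + 910/4504 = (-4 + 2)*(1/44) + 910*(1/4504) = -2*1/44 + 455/2252 = -1/22 + 455/2252 = 3879/24772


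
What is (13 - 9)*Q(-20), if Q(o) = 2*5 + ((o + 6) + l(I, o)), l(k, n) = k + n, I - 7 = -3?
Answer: -80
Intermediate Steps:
I = 4 (I = 7 - 3 = 4)
Q(o) = 20 + 2*o (Q(o) = 2*5 + ((o + 6) + (4 + o)) = 10 + ((6 + o) + (4 + o)) = 10 + (10 + 2*o) = 20 + 2*o)
(13 - 9)*Q(-20) = (13 - 9)*(20 + 2*(-20)) = 4*(20 - 40) = 4*(-20) = -80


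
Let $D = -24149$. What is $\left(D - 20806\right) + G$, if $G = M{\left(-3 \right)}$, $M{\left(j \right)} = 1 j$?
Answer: $-44958$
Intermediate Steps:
$M{\left(j \right)} = j$
$G = -3$
$\left(D - 20806\right) + G = \left(-24149 - 20806\right) - 3 = -44955 - 3 = -44958$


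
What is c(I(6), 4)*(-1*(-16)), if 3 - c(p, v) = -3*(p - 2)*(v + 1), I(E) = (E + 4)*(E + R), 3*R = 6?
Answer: 18768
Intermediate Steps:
R = 2 (R = (⅓)*6 = 2)
I(E) = (2 + E)*(4 + E) (I(E) = (E + 4)*(E + 2) = (4 + E)*(2 + E) = (2 + E)*(4 + E))
c(p, v) = 3 + 3*(1 + v)*(-2 + p) (c(p, v) = 3 - (-3)*(p - 2)*(v + 1) = 3 - (-3)*(-2 + p)*(1 + v) = 3 - (-3)*(1 + v)*(-2 + p) = 3 + 3*(1 + v)*(-2 + p))
c(I(6), 4)*(-1*(-16)) = (-3 - 6*4 + 3*(8 + 6² + 6*6) + 3*(8 + 6² + 6*6)*4)*(-1*(-16)) = (-3 - 24 + 3*(8 + 36 + 36) + 3*(8 + 36 + 36)*4)*16 = (-3 - 24 + 3*80 + 3*80*4)*16 = (-3 - 24 + 240 + 960)*16 = 1173*16 = 18768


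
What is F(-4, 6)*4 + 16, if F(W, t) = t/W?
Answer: 10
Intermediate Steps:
F(-4, 6)*4 + 16 = (6/(-4))*4 + 16 = (6*(-1/4))*4 + 16 = -3/2*4 + 16 = -6 + 16 = 10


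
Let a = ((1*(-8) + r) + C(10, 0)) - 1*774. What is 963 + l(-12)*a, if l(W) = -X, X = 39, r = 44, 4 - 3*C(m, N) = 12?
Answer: 29849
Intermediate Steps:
C(m, N) = -8/3 (C(m, N) = 4/3 - ⅓*12 = 4/3 - 4 = -8/3)
a = -2222/3 (a = ((1*(-8) + 44) - 8/3) - 1*774 = ((-8 + 44) - 8/3) - 774 = (36 - 8/3) - 774 = 100/3 - 774 = -2222/3 ≈ -740.67)
l(W) = -39 (l(W) = -1*39 = -39)
963 + l(-12)*a = 963 - 39*(-2222/3) = 963 + 28886 = 29849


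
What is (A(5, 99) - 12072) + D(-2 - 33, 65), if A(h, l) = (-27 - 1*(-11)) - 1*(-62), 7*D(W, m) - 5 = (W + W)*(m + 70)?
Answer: -93627/7 ≈ -13375.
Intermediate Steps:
D(W, m) = 5/7 + 2*W*(70 + m)/7 (D(W, m) = 5/7 + ((W + W)*(m + 70))/7 = 5/7 + ((2*W)*(70 + m))/7 = 5/7 + (2*W*(70 + m))/7 = 5/7 + 2*W*(70 + m)/7)
A(h, l) = 46 (A(h, l) = (-27 + 11) + 62 = -16 + 62 = 46)
(A(5, 99) - 12072) + D(-2 - 33, 65) = (46 - 12072) + (5/7 + 20*(-2 - 33) + (2/7)*(-2 - 33)*65) = -12026 + (5/7 + 20*(-35) + (2/7)*(-35)*65) = -12026 + (5/7 - 700 - 650) = -12026 - 9445/7 = -93627/7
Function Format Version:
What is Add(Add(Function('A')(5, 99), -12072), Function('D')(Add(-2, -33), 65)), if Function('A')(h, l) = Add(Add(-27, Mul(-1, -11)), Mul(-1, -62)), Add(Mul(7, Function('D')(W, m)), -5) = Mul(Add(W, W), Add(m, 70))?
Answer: Rational(-93627, 7) ≈ -13375.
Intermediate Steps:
Function('D')(W, m) = Add(Rational(5, 7), Mul(Rational(2, 7), W, Add(70, m))) (Function('D')(W, m) = Add(Rational(5, 7), Mul(Rational(1, 7), Mul(Add(W, W), Add(m, 70)))) = Add(Rational(5, 7), Mul(Rational(1, 7), Mul(Mul(2, W), Add(70, m)))) = Add(Rational(5, 7), Mul(Rational(1, 7), Mul(2, W, Add(70, m)))) = Add(Rational(5, 7), Mul(Rational(2, 7), W, Add(70, m))))
Function('A')(h, l) = 46 (Function('A')(h, l) = Add(Add(-27, 11), 62) = Add(-16, 62) = 46)
Add(Add(Function('A')(5, 99), -12072), Function('D')(Add(-2, -33), 65)) = Add(Add(46, -12072), Add(Rational(5, 7), Mul(20, Add(-2, -33)), Mul(Rational(2, 7), Add(-2, -33), 65))) = Add(-12026, Add(Rational(5, 7), Mul(20, -35), Mul(Rational(2, 7), -35, 65))) = Add(-12026, Add(Rational(5, 7), -700, -650)) = Add(-12026, Rational(-9445, 7)) = Rational(-93627, 7)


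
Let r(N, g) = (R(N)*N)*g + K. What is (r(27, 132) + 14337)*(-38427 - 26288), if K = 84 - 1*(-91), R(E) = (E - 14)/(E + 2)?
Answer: -30233553700/29 ≈ -1.0425e+9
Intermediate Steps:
R(E) = (-14 + E)/(2 + E)
K = 175 (K = 84 + 91 = 175)
r(N, g) = 175 + N*g*(-14 + N)/(2 + N) (r(N, g) = (((-14 + N)/(2 + N))*N)*g + 175 = (N*(-14 + N)/(2 + N))*g + 175 = N*g*(-14 + N)/(2 + N) + 175 = 175 + N*g*(-14 + N)/(2 + N))
(r(27, 132) + 14337)*(-38427 - 26288) = ((350 + 175*27 + 27*132*(-14 + 27))/(2 + 27) + 14337)*(-38427 - 26288) = ((350 + 4725 + 27*132*13)/29 + 14337)*(-64715) = ((350 + 4725 + 46332)/29 + 14337)*(-64715) = ((1/29)*51407 + 14337)*(-64715) = (51407/29 + 14337)*(-64715) = (467180/29)*(-64715) = -30233553700/29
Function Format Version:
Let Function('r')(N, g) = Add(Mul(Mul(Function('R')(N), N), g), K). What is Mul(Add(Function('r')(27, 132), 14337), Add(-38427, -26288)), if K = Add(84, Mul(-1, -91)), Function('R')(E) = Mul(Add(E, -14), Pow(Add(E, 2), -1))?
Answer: Rational(-30233553700, 29) ≈ -1.0425e+9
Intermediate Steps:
Function('R')(E) = Mul(Pow(Add(2, E), -1), Add(-14, E)) (Function('R')(E) = Mul(Add(-14, E), Pow(Add(2, E), -1)) = Mul(Pow(Add(2, E), -1), Add(-14, E)))
K = 175 (K = Add(84, 91) = 175)
Function('r')(N, g) = Add(175, Mul(N, g, Pow(Add(2, N), -1), Add(-14, N))) (Function('r')(N, g) = Add(Mul(Mul(Mul(Pow(Add(2, N), -1), Add(-14, N)), N), g), 175) = Add(Mul(Mul(N, Pow(Add(2, N), -1), Add(-14, N)), g), 175) = Add(Mul(N, g, Pow(Add(2, N), -1), Add(-14, N)), 175) = Add(175, Mul(N, g, Pow(Add(2, N), -1), Add(-14, N))))
Mul(Add(Function('r')(27, 132), 14337), Add(-38427, -26288)) = Mul(Add(Mul(Pow(Add(2, 27), -1), Add(350, Mul(175, 27), Mul(27, 132, Add(-14, 27)))), 14337), Add(-38427, -26288)) = Mul(Add(Mul(Pow(29, -1), Add(350, 4725, Mul(27, 132, 13))), 14337), -64715) = Mul(Add(Mul(Rational(1, 29), Add(350, 4725, 46332)), 14337), -64715) = Mul(Add(Mul(Rational(1, 29), 51407), 14337), -64715) = Mul(Add(Rational(51407, 29), 14337), -64715) = Mul(Rational(467180, 29), -64715) = Rational(-30233553700, 29)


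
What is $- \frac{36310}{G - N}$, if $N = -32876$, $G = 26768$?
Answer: $- \frac{18155}{29822} \approx -0.60878$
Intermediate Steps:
$- \frac{36310}{G - N} = - \frac{36310}{26768 - -32876} = - \frac{36310}{26768 + 32876} = - \frac{36310}{59644} = \left(-36310\right) \frac{1}{59644} = - \frac{18155}{29822}$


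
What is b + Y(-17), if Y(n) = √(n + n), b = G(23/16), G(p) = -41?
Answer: -41 + I*√34 ≈ -41.0 + 5.831*I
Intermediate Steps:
b = -41
Y(n) = √2*√n (Y(n) = √(2*n) = √2*√n)
b + Y(-17) = -41 + √2*√(-17) = -41 + √2*(I*√17) = -41 + I*√34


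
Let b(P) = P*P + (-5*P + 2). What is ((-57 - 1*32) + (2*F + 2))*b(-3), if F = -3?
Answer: -2418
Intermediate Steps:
b(P) = 2 + P**2 - 5*P (b(P) = P**2 + (2 - 5*P) = 2 + P**2 - 5*P)
((-57 - 1*32) + (2*F + 2))*b(-3) = ((-57 - 1*32) + (2*(-3) + 2))*(2 + (-3)**2 - 5*(-3)) = ((-57 - 32) + (-6 + 2))*(2 + 9 + 15) = (-89 - 4)*26 = -93*26 = -2418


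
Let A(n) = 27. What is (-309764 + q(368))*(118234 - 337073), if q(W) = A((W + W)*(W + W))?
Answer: 67782535343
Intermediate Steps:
q(W) = 27
(-309764 + q(368))*(118234 - 337073) = (-309764 + 27)*(118234 - 337073) = -309737*(-218839) = 67782535343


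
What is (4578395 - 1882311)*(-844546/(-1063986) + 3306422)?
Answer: 4742394989913654796/531993 ≈ 8.9144e+12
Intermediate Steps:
(4578395 - 1882311)*(-844546/(-1063986) + 3306422) = 2696084*(-844546*(-1/1063986) + 3306422) = 2696084*(422273/531993 + 3306422) = 2696084*(1758993781319/531993) = 4742394989913654796/531993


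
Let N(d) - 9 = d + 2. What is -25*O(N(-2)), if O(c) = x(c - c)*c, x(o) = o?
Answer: 0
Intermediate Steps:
N(d) = 11 + d (N(d) = 9 + (d + 2) = 9 + (2 + d) = 11 + d)
O(c) = 0 (O(c) = (c - c)*c = 0*c = 0)
-25*O(N(-2)) = -25*0 = -1*0 = 0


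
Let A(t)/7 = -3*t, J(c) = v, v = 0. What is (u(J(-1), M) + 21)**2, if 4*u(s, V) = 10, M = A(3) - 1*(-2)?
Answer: 2209/4 ≈ 552.25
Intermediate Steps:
J(c) = 0
A(t) = -21*t (A(t) = 7*(-3*t) = -21*t)
M = -61 (M = -21*3 - 1*(-2) = -63 + 2 = -61)
u(s, V) = 5/2 (u(s, V) = (1/4)*10 = 5/2)
(u(J(-1), M) + 21)**2 = (5/2 + 21)**2 = (47/2)**2 = 2209/4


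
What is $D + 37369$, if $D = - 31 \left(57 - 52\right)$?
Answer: $37214$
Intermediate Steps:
$D = -155$ ($D = \left(-31\right) 5 = -155$)
$D + 37369 = -155 + 37369 = 37214$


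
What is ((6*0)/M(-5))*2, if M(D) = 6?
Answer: 0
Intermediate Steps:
((6*0)/M(-5))*2 = ((6*0)/6)*2 = (0*(1/6))*2 = 0*2 = 0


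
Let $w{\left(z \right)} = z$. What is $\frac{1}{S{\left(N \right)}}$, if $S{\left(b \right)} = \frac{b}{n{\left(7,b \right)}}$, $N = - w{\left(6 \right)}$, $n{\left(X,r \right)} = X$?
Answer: $- \frac{7}{6} \approx -1.1667$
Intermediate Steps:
$N = -6$ ($N = \left(-1\right) 6 = -6$)
$S{\left(b \right)} = \frac{b}{7}$
$\frac{1}{S{\left(N \right)}} = \frac{1}{\frac{1}{7} \left(-6\right)} = \frac{1}{- \frac{6}{7}} = - \frac{7}{6}$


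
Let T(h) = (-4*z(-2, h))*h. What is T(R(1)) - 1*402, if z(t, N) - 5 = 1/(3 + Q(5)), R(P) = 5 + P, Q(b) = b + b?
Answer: -6810/13 ≈ -523.85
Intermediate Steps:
Q(b) = 2*b
z(t, N) = 66/13 (z(t, N) = 5 + 1/(3 + 2*5) = 5 + 1/(3 + 10) = 5 + 1/13 = 66/13)
T(h) = -264*h/13 (T(h) = (-4*66/13)*h = -264*h/13)
T(R(1)) - 1*402 = -264*(5 + 1)/13 - 1*402 = -264/13*6 - 402 = -1584/13 - 402 = -6810/13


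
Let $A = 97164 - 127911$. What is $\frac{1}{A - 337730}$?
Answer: $- \frac{1}{368477} \approx -2.7139 \cdot 10^{-6}$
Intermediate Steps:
$A = -30747$
$\frac{1}{A - 337730} = \frac{1}{-30747 - 337730} = \frac{1}{-368477} = - \frac{1}{368477}$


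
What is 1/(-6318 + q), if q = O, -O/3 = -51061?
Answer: 1/146865 ≈ 6.8090e-6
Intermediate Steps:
O = 153183 (O = -3*(-51061) = 153183)
q = 153183
1/(-6318 + q) = 1/(-6318 + 153183) = 1/146865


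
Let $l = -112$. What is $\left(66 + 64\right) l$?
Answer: $-14560$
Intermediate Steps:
$\left(66 + 64\right) l = \left(66 + 64\right) \left(-112\right) = 130 \left(-112\right) = -14560$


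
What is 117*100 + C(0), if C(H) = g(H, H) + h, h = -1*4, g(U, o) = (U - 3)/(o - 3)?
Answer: 11697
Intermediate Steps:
g(U, o) = (-3 + U)/(-3 + o)
h = -4
C(H) = -3 (C(H) = (-3 + H)/(-3 + H) - 4 = 1 - 4 = -3)
117*100 + C(0) = 117*100 - 3 = 11700 - 3 = 11697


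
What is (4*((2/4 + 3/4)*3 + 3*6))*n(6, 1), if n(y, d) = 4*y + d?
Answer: 2175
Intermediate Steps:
n(y, d) = d + 4*y
(4*((2/4 + 3/4)*3 + 3*6))*n(6, 1) = (4*((2/4 + 3/4)*3 + 3*6))*(1 + 4*6) = (4*((2*(1/4) + 3*(1/4))*3 + 18))*(1 + 24) = (4*((1/2 + 3/4)*3 + 18))*25 = (4*((5/4)*3 + 18))*25 = (4*(15/4 + 18))*25 = (4*(87/4))*25 = 87*25 = 2175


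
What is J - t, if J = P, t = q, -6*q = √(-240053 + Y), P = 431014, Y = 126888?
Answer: 431014 + I*√113165/6 ≈ 4.3101e+5 + 56.067*I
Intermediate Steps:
q = -I*√113165/6 (q = -√(-240053 + 126888)/6 = -I*√113165/6 ≈ -56.067*I)
t = -I*√113165/6 ≈ -56.067*I
J = 431014
J - t = 431014 - (-1)*I*√113165/6 = 431014 + I*√113165/6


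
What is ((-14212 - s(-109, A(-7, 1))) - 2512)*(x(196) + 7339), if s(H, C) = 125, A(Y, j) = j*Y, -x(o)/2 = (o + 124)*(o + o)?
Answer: 4103422309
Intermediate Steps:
x(o) = -4*o*(124 + o) (x(o) = -2*(o + 124)*(o + o) = -2*(124 + o)*2*o = -4*o*(124 + o))
A(Y, j) = Y*j
((-14212 - s(-109, A(-7, 1))) - 2512)*(x(196) + 7339) = ((-14212 - 1*125) - 2512)*(-4*196*(124 + 196) + 7339) = ((-14212 - 125) - 2512)*(-4*196*320 + 7339) = (-14337 - 2512)*(-250880 + 7339) = -16849*(-243541) = 4103422309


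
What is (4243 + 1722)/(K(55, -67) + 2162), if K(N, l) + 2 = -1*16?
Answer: 5965/2144 ≈ 2.7822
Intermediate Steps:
K(N, l) = -18 (K(N, l) = -2 - 1*16 = -2 - 16 = -18)
(4243 + 1722)/(K(55, -67) + 2162) = (4243 + 1722)/(-18 + 2162) = 5965/2144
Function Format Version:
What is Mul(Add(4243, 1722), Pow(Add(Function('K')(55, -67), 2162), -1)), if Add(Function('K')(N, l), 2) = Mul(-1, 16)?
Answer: Rational(5965, 2144) ≈ 2.7822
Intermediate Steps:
Function('K')(N, l) = -18 (Function('K')(N, l) = Add(-2, Mul(-1, 16)) = Add(-2, -16) = -18)
Mul(Add(4243, 1722), Pow(Add(Function('K')(55, -67), 2162), -1)) = Mul(Add(4243, 1722), Pow(Add(-18, 2162), -1)) = Mul(5965, Pow(2144, -1)) = Mul(5965, Rational(1, 2144)) = Rational(5965, 2144)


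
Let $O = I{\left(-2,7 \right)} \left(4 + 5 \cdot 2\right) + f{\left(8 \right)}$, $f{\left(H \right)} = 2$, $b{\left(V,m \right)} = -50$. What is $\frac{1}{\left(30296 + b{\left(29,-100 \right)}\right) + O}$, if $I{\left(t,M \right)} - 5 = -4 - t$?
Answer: $\frac{1}{30290} \approx 3.3014 \cdot 10^{-5}$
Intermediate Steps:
$I{\left(t,M \right)} = 1 - t$ ($I{\left(t,M \right)} = 5 - \left(4 + t\right) = 1 - t$)
$O = 44$ ($O = \left(1 - -2\right) \left(4 + 5 \cdot 2\right) + 2 = \left(1 + 2\right) \left(4 + 10\right) + 2 = 3 \cdot 14 + 2 = 42 + 2 = 44$)
$\frac{1}{\left(30296 + b{\left(29,-100 \right)}\right) + O} = \frac{1}{\left(30296 - 50\right) + 44} = \frac{1}{30246 + 44} = \frac{1}{30290}$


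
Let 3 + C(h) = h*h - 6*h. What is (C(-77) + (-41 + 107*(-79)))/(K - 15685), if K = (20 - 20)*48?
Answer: 2106/15685 ≈ 0.13427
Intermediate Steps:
K = 0 (K = 0*48 = 0)
C(h) = -3 + h² - 6*h (C(h) = -3 + (h*h - 6*h) = -3 + (h² - 6*h) = -3 + h² - 6*h)
(C(-77) + (-41 + 107*(-79)))/(K - 15685) = ((-3 + (-77)² - 6*(-77)) + (-41 + 107*(-79)))/(0 - 15685) = ((-3 + 5929 + 462) + (-41 - 8453))/(-15685) = (6388 - 8494)*(-1/15685) = -2106*(-1/15685) = 2106/15685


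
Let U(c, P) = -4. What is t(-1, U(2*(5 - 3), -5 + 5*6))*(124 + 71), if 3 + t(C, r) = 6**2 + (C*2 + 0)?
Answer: 6045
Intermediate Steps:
t(C, r) = 33 + 2*C (t(C, r) = -3 + (6**2 + (C*2 + 0)) = -3 + (36 + (2*C + 0)) = -3 + (36 + 2*C) = 33 + 2*C)
t(-1, U(2*(5 - 3), -5 + 5*6))*(124 + 71) = (33 + 2*(-1))*(124 + 71) = (33 - 2)*195 = 31*195 = 6045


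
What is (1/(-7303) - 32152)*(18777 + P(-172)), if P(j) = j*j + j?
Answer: -11315069080773/7303 ≈ -1.5494e+9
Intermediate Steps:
P(j) = j + j² (P(j) = j² + j = j + j²)
(1/(-7303) - 32152)*(18777 + P(-172)) = (1/(-7303) - 32152)*(18777 - 172*(1 - 172)) = (-1/7303 - 32152)*(18777 - 172*(-171)) = -234806057*(18777 + 29412)/7303 = -234806057/7303*48189 = -11315069080773/7303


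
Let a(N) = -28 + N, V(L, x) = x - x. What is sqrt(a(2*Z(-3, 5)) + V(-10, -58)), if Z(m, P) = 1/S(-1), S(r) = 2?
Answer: 3*I*sqrt(3) ≈ 5.1962*I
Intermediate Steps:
V(L, x) = 0
Z(m, P) = 1/2
sqrt(a(2*Z(-3, 5)) + V(-10, -58)) = sqrt((-28 + 2*(1/2)) + 0) = sqrt((-28 + 1) + 0) = sqrt(-27 + 0) = sqrt(-27) = 3*I*sqrt(3)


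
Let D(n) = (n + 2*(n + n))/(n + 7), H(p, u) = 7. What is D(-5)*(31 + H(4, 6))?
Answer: -475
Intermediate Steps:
D(n) = 5*n/(7 + n) (D(n) = (n + 2*(2*n))/(7 + n) = (n + 4*n)/(7 + n) = (5*n)/(7 + n) = 5*n/(7 + n))
D(-5)*(31 + H(4, 6)) = (5*(-5)/(7 - 5))*(31 + 7) = (5*(-5)/2)*38 = (5*(-5)*(½))*38 = -25/2*38 = -475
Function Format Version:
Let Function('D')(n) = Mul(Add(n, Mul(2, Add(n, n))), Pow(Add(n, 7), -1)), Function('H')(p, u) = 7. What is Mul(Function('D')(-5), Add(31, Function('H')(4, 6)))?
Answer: -475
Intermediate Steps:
Function('D')(n) = Mul(5, n, Pow(Add(7, n), -1)) (Function('D')(n) = Mul(Add(n, Mul(2, Mul(2, n))), Pow(Add(7, n), -1)) = Mul(Add(n, Mul(4, n)), Pow(Add(7, n), -1)) = Mul(Mul(5, n), Pow(Add(7, n), -1)) = Mul(5, n, Pow(Add(7, n), -1)))
Mul(Function('D')(-5), Add(31, Function('H')(4, 6))) = Mul(Mul(5, -5, Pow(Add(7, -5), -1)), Add(31, 7)) = Mul(Mul(5, -5, Pow(2, -1)), 38) = Mul(Mul(5, -5, Rational(1, 2)), 38) = Mul(Rational(-25, 2), 38) = -475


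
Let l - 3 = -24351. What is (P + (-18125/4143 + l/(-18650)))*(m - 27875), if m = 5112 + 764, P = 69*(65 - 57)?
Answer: -155511660318181/12877825 ≈ -1.2076e+7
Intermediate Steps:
l = -24348 (l = 3 - 24351 = -24348)
P = 552 (P = 69*8 = 552)
m = 5876
(P + (-18125/4143 + l/(-18650)))*(m - 27875) = (552 + (-18125/4143 - 24348/(-18650)))*(5876 - 27875) = (552 + (-18125*1/4143 - 24348*(-1/18650)))*(-21999) = (552 + (-18125/4143 + 12174/9325))*(-21999) = (552 - 118578743/38633475)*(-21999) = (21207099457/38633475)*(-21999) = -155511660318181/12877825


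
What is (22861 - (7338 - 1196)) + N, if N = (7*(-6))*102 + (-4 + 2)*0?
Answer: 12435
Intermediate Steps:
N = -4284 (N = -42*102 - 2*0 = -4284 + 0 = -4284)
(22861 - (7338 - 1196)) + N = (22861 - (7338 - 1196)) - 4284 = (22861 - 1*6142) - 4284 = (22861 - 6142) - 4284 = 16719 - 4284 = 12435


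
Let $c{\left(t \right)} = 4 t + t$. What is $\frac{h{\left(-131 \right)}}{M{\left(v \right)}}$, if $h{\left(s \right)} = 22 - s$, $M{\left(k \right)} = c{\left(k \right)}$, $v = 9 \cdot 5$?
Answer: $\frac{17}{25} \approx 0.68$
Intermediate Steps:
$v = 45$
$c{\left(t \right)} = 5 t$
$M{\left(k \right)} = 5 k$
$\frac{h{\left(-131 \right)}}{M{\left(v \right)}} = \frac{22 - -131}{5 \cdot 45} = \frac{22 + 131}{225} = 153 \cdot \frac{1}{225} = \frac{17}{25}$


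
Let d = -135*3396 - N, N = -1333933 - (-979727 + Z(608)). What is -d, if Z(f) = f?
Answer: 103646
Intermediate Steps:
N = -354814 (N = -1333933 - (-979727 + 608) = -1333933 - 1*(-979119) = -1333933 + 979119 = -354814)
d = -103646 (d = -135*3396 - 1*(-354814) = -458460 + 354814 = -103646)
-d = -1*(-103646) = 103646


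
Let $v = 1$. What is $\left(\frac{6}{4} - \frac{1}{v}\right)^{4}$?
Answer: $\frac{1}{16} \approx 0.0625$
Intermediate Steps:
$\left(\frac{6}{4} - \frac{1}{v}\right)^{4} = \left(\frac{6}{4} - 1^{-1}\right)^{4} = \left(6 \cdot \frac{1}{4} - 1\right)^{4} = \left(\frac{3}{2} - 1\right)^{4} = \left(\frac{1}{2}\right)^{4} = \frac{1}{16}$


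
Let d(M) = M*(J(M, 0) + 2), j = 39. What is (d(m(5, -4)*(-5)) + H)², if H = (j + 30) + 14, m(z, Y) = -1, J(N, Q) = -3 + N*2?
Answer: 16384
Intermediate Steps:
J(N, Q) = -3 + 2*N
H = 83 (H = (39 + 30) + 14 = 69 + 14 = 83)
d(M) = M*(-1 + 2*M) (d(M) = M*((-3 + 2*M) + 2) = M*(-1 + 2*M))
(d(m(5, -4)*(-5)) + H)² = ((-1*(-5))*(-1 + 2*(-1*(-5))) + 83)² = (5*(-1 + 2*5) + 83)² = (5*(-1 + 10) + 83)² = (5*9 + 83)² = (45 + 83)² = 128² = 16384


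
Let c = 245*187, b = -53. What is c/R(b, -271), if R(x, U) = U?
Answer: -45815/271 ≈ -169.06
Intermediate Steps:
c = 45815
c/R(b, -271) = 45815/(-271) = 45815*(-1/271) = -45815/271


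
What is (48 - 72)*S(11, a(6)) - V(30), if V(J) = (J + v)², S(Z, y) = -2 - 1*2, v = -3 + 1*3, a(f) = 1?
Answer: -804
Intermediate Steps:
v = 0 (v = -3 + 3 = 0)
S(Z, y) = -4 (S(Z, y) = -2 - 2 = -4)
V(J) = J² (V(J) = (J + 0)² = J²)
(48 - 72)*S(11, a(6)) - V(30) = (48 - 72)*(-4) - 1*30² = -24*(-4) - 1*900 = 96 - 900 = -804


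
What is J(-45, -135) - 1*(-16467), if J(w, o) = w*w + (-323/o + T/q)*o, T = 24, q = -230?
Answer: 418211/23 ≈ 18183.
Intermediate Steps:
J(w, o) = w**2 + o*(-12/115 - 323/o) (J(w, o) = w*w + (-323/o + 24/(-230))*o = w**2 + (-323/o + 24*(-1/230))*o = w**2 + (-323/o - 12/115)*o = w**2 + (-12/115 - 323/o)*o = w**2 + o*(-12/115 - 323/o))
J(-45, -135) - 1*(-16467) = (-323 + (-45)**2 - 12/115*(-135)) - 1*(-16467) = (-323 + 2025 + 324/23) + 16467 = 39470/23 + 16467 = 418211/23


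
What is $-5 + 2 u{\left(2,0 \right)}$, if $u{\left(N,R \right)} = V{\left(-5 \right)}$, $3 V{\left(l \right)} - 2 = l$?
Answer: $-7$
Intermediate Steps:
$V{\left(l \right)} = \frac{2}{3} + \frac{l}{3}$
$u{\left(N,R \right)} = -1$ ($u{\left(N,R \right)} = \frac{2}{3} + \frac{1}{3} \left(-5\right) = \frac{2}{3} - \frac{5}{3} = -1$)
$-5 + 2 u{\left(2,0 \right)} = -5 + 2 \left(-1\right) = -5 - 2 = -7$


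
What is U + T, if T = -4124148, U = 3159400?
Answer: -964748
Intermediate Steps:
U + T = 3159400 - 4124148 = -964748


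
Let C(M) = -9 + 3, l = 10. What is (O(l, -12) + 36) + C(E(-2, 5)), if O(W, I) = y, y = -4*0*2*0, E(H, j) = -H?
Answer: 30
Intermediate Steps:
C(M) = -6
y = 0 (y = -0*0 = -4*0 = 0)
O(W, I) = 0
(O(l, -12) + 36) + C(E(-2, 5)) = (0 + 36) - 6 = 36 - 6 = 30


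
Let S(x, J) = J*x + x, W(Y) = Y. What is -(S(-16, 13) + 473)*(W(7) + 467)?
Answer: -118026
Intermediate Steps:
S(x, J) = x + J*x
-(S(-16, 13) + 473)*(W(7) + 467) = -(-16*(1 + 13) + 473)*(7 + 467) = -(-16*14 + 473)*474 = -(-224 + 473)*474 = -249*474 = -1*118026 = -118026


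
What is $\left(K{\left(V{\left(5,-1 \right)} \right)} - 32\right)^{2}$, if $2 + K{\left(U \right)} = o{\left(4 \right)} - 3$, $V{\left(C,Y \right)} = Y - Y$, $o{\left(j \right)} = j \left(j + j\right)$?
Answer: $25$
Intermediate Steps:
$o{\left(j \right)} = 2 j^{2}$ ($o{\left(j \right)} = j 2 j = 2 j^{2}$)
$V{\left(C,Y \right)} = 0$
$K{\left(U \right)} = 27$ ($K{\left(U \right)} = -2 + \left(2 \cdot 4^{2} - 3\right) = -2 + \left(2 \cdot 16 - 3\right) = -2 + \left(32 - 3\right) = -2 + 29 = 27$)
$\left(K{\left(V{\left(5,-1 \right)} \right)} - 32\right)^{2} = \left(27 - 32\right)^{2} = \left(-5\right)^{2} = 25$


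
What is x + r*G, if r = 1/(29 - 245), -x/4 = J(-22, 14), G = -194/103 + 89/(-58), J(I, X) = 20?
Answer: -103210301/1290384 ≈ -79.984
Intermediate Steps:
G = -20419/5974 (G = -194*1/103 + 89*(-1/58) = -194/103 - 89/58 = -20419/5974 ≈ -3.4180)
x = -80 (x = -4*20 = -80)
r = -1/216 (r = 1/(-216) = -1/216 ≈ -0.0046296)
x + r*G = -80 - 1/216*(-20419/5974) = -80 + 20419/1290384 = -103210301/1290384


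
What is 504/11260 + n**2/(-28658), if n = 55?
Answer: -4904467/80672270 ≈ -0.060795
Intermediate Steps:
504/11260 + n**2/(-28658) = 504/11260 + 55**2/(-28658) = 504*(1/11260) + 3025*(-1/28658) = 126/2815 - 3025/28658 = -4904467/80672270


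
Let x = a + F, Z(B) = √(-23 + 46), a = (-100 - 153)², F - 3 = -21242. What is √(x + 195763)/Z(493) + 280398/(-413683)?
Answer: -280398/413683 + √10371 ≈ 101.16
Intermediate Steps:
F = -21239 (F = 3 - 21242 = -21239)
a = 64009 (a = (-253)² = 64009)
Z(B) = √23
x = 42770 (x = 64009 - 21239 = 42770)
√(x + 195763)/Z(493) + 280398/(-413683) = √(42770 + 195763)/(√23) + 280398/(-413683) = √238533*(√23/23) + 280398*(-1/413683) = √10371 - 280398/413683 = -280398/413683 + √10371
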